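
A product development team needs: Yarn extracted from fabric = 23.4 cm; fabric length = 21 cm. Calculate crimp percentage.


Formula: Crimp% = ((L_yarn - L_fabric) / L_fabric) * 100
Step 1: Extension = 23.4 - 21 = 2.4 cm
Step 2: Crimp% = (2.4 / 21) * 100
Step 3: Crimp% = 0.114286 * 100 = 11.4286% ≈ 11.4%

11.4%


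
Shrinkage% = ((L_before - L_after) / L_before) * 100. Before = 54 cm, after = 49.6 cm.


Formula: Shrinkage% = ((L_before - L_after) / L_before) * 100
Step 1: Shrinkage = 54 - 49.6 = 4.4 cm
Step 2: Shrinkage% = (4.4 / 54) * 100
Step 3: Shrinkage% = 0.081481 * 100 = 8.1481% ≈ 8.1%

8.1%


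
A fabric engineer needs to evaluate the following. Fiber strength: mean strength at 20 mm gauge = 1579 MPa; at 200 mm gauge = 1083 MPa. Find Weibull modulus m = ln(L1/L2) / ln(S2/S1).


Formula: m = ln(L1/L2) / ln(S2/S1)
Step 1: ln(L1/L2) = ln(20/200) = -2.30259
Step 2: S2/S1 = 1083/1579 = 0.68588
Step 3: ln(S2/S1) = ln(0.68588) = -0.37705
Step 4: m = -2.30259 / -0.37705 = 6.11

6.11 (Weibull m)


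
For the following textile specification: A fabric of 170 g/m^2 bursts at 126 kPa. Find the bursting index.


Formula: Bursting Index = Bursting Strength / Fabric GSM
BI = 126 kPa / 170 g/m^2
BI = 0.741 kPa/(g/m^2)

0.741 kPa/(g/m^2)


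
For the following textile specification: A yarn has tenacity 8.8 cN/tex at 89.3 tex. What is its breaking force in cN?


Formula: Breaking force = Tenacity * Linear density
F = 8.8 cN/tex * 89.3 tex
F = 785.84 cN

785.84 cN


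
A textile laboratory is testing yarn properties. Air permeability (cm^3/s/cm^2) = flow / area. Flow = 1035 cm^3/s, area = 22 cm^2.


Formula: Air Permeability = Airflow / Test Area
AP = 1035 cm^3/s / 22 cm^2
AP = 47.0 cm^3/s/cm^2

47.0 cm^3/s/cm^2


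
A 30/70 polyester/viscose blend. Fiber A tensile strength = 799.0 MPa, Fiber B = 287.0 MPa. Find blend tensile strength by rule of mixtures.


Formula: Blend property = (fraction_A * property_A) + (fraction_B * property_B)
Step 1: Contribution A = 30/100 * 799.0 MPa = 239.7 MPa
Step 2: Contribution B = 70/100 * 287.0 MPa = 200.9 MPa
Step 3: Blend tensile strength = 239.7 + 200.9 = 440.6 MPa

440.6 MPa


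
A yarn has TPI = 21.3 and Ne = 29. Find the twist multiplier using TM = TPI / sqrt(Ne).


Formula: TM = TPI / sqrt(Ne)
Step 1: sqrt(Ne) = sqrt(29) = 5.3852
Step 2: TM = 21.3 / 5.3852 = 3.96

3.96 TM


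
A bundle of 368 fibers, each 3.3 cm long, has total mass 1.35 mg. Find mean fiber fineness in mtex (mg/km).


Formula: fineness (mtex) = mass (mg) / total length (km) = (mass_mg / total_length_m) * 1000
Step 1: Convert fiber length: 3.3 cm = 0.033 m
Step 2: Total fiber length = 368 * 0.033 = 12.144 m
Step 3: Linear density = 1.35 mg / 12.144 m = 0.1112 mg/m
Step 4: fineness = 0.1112 * 1000 = 111.2 mtex

111.2 mtex


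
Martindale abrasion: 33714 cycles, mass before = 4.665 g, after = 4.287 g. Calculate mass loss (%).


Formula: Mass loss% = ((m_before - m_after) / m_before) * 100
Step 1: Mass loss = 4.665 - 4.287 = 0.378 g
Step 2: Ratio = 0.378 / 4.665 = 0.0810289
Step 3: Mass loss% = 0.0810289 * 100 = 8.10289% ≈ 8.10%

8.10%


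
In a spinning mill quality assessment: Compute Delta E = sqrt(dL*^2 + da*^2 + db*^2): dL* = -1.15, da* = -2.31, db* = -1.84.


Formula: Delta E = sqrt(dL*^2 + da*^2 + db*^2)
Step 1: dL*^2 = (-1.15)^2 = 1.3225
Step 2: da*^2 = (-2.31)^2 = 5.3361
Step 3: db*^2 = (-1.84)^2 = 3.3856
Step 4: Sum = 1.3225 + 5.3361 + 3.3856 = 10.0442
Step 5: Delta E = sqrt(10.0442) = 3.17

3.17 Delta E


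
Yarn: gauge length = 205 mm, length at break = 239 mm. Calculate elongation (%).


Formula: Elongation (%) = ((L_break - L0) / L0) * 100
Step 1: Extension = 239 - 205 = 34 mm
Step 2: Elongation = (34 / 205) * 100
Step 3: Elongation = 0.165854 * 100 = 16.5854% ≈ 16.6%

16.6%


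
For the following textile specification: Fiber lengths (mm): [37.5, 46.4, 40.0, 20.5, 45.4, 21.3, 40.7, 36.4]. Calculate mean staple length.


Formula: Mean = sum of lengths / count
Sum = 37.5 + 46.4 + 40.0 + 20.5 + 45.4 + 21.3 + 40.7 + 36.4
Sum = 288.2 mm
Mean = 288.2 / 8 = 36.03 mm

36.03 mm


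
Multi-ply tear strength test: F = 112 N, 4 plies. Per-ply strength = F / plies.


Formula: Per-ply strength = Total force / Number of plies
Per-ply = 112 N / 4
Per-ply = 28 N

28 N


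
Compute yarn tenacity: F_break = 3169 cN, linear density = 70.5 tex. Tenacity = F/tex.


Formula: Tenacity = Breaking force / Linear density
Tenacity = 3169 cN / 70.5 tex
Tenacity = 44.95 cN/tex

44.95 cN/tex


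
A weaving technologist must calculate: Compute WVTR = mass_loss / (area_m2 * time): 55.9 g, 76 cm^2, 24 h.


Formula: WVTR = mass_loss / (area * time)
Step 1: Convert area: 76 cm^2 = 0.0076 m^2
Step 2: WVTR = 55.9 g / (0.0076 m^2 * 24 h)
Step 3: WVTR = 55.9 / 0.1824 = 306.5 g/m^2/h

306.5 g/m^2/h


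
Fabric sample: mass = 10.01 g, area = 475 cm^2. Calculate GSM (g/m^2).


Formula: GSM = mass_g / area_m2
Step 1: Convert area: 475 cm^2 = 475 / 10000 = 0.0475 m^2
Step 2: GSM = 10.01 g / 0.0475 m^2 = 210.7 g/m^2

210.7 g/m^2


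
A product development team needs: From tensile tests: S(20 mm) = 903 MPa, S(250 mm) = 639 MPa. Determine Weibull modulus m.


Formula: m = ln(L1/L2) / ln(S2/S1)
Step 1: ln(L1/L2) = ln(20/250) = -2.52573
Step 2: S2/S1 = 639/903 = 0.70764
Step 3: ln(S2/S1) = ln(0.70764) = -0.34582
Step 4: m = -2.52573 / -0.34582 = 7.30

7.30 (Weibull m)


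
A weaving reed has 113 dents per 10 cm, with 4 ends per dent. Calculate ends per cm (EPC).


Formula: EPC = (dents per 10 cm * ends per dent) / 10
Step 1: Total ends per 10 cm = 113 * 4 = 452
Step 2: EPC = 452 / 10 = 45.2 ends/cm

45.2 ends/cm


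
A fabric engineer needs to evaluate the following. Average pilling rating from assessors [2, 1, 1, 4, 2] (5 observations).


Formula: Mean = sum / count
Sum = 2 + 1 + 1 + 4 + 2 = 10
Mean = 10 / 5 = 2.0

2.0


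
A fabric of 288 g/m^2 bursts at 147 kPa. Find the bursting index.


Formula: Bursting Index = Bursting Strength / Fabric GSM
BI = 147 kPa / 288 g/m^2
BI = 0.510 kPa/(g/m^2)

0.510 kPa/(g/m^2)


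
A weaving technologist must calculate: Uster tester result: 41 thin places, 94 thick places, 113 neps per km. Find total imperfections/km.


Formula: Total = thin places + thick places + neps
Total = 41 + 94 + 113
Total = 248 imperfections/km

248 imperfections/km


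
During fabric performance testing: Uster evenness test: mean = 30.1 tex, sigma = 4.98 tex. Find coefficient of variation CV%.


Formula: CV% = (standard deviation / mean) * 100
Step 1: Ratio = 4.98 / 30.1 = 0.165449
Step 2: CV% = 0.165449 * 100 = 16.5449% ≈ 16.5%

16.5%


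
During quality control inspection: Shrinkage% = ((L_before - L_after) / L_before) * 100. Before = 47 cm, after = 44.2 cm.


Formula: Shrinkage% = ((L_before - L_after) / L_before) * 100
Step 1: Shrinkage = 47 - 44.2 = 2.8 cm
Step 2: Shrinkage% = (2.8 / 47) * 100
Step 3: Shrinkage% = 0.059574 * 100 = 5.9574% ≈ 6.0%

6.0%


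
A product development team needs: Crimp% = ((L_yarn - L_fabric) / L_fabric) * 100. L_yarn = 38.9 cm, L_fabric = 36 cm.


Formula: Crimp% = ((L_yarn - L_fabric) / L_fabric) * 100
Step 1: Extension = 38.9 - 36 = 2.9 cm
Step 2: Crimp% = (2.9 / 36) * 100
Step 3: Crimp% = 0.080556 * 100 = 8.0556% ≈ 8.1%

8.1%


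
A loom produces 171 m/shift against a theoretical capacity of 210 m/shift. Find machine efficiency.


Formula: Efficiency% = (Actual output / Theoretical output) * 100
Efficiency% = (171 / 210) * 100
Efficiency% = 0.814286 * 100 = 81.4286% ≈ 81.4%

81.4%


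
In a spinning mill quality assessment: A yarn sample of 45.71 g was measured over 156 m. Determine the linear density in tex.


Formula: Tex = (mass_g / length_m) * 1000
Substituting: Tex = (45.71 / 156) * 1000
Intermediate: 45.71 / 156 = 0.29301282 g/m
Tex = 0.29301282 * 1000 = 293.01 tex

293.01 tex


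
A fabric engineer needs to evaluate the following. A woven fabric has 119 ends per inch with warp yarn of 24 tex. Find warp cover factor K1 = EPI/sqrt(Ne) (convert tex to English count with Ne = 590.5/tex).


Formula: K1 = EPI / sqrt(Ne), with Ne = 590.5 / tex_warp
Step 1: Ne = 590.5 / 24 = 24.604
Step 2: sqrt(Ne) = sqrt(24.604) = 4.9602
Step 3: K1 = 119 / 4.9602 = 24.0

24.0


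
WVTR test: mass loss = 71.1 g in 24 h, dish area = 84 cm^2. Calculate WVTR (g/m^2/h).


Formula: WVTR = mass_loss / (area * time)
Step 1: Convert area: 84 cm^2 = 0.0084 m^2
Step 2: WVTR = 71.1 g / (0.0084 m^2 * 24 h)
Step 3: WVTR = 71.1 / 0.2016 = 352.7 g/m^2/h

352.7 g/m^2/h


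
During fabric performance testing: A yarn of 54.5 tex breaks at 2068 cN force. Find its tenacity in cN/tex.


Formula: Tenacity = Breaking force / Linear density
Tenacity = 2068 cN / 54.5 tex
Tenacity = 37.94 cN/tex

37.94 cN/tex


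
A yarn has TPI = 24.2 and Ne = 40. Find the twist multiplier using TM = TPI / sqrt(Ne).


Formula: TM = TPI / sqrt(Ne)
Step 1: sqrt(Ne) = sqrt(40) = 6.3246
Step 2: TM = 24.2 / 6.3246 = 3.83

3.83 TM


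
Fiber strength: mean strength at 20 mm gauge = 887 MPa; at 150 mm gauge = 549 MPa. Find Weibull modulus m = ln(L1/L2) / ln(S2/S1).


Formula: m = ln(L1/L2) / ln(S2/S1)
Step 1: ln(L1/L2) = ln(20/150) = -2.01490
Step 2: S2/S1 = 549/887 = 0.61894
Step 3: ln(S2/S1) = ln(0.61894) = -0.47975
Step 4: m = -2.01490 / -0.47975 = 4.20

4.20 (Weibull m)


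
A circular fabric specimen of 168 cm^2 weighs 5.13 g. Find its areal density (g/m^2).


Formula: GSM = mass_g / area_m2
Step 1: Convert area: 168 cm^2 = 168 / 10000 = 0.0168 m^2
Step 2: GSM = 5.13 g / 0.0168 m^2 = 305.4 g/m^2

305.4 g/m^2


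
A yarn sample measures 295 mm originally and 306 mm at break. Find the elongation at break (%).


Formula: Elongation (%) = ((L_break - L0) / L0) * 100
Step 1: Extension = 306 - 295 = 11 mm
Step 2: Elongation = (11 / 295) * 100
Step 3: Elongation = 0.037288 * 100 = 3.7288% ≈ 3.7%

3.7%


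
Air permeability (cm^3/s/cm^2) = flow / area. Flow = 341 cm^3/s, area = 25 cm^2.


Formula: Air Permeability = Airflow / Test Area
AP = 341 cm^3/s / 25 cm^2
AP = 13.6 cm^3/s/cm^2

13.6 cm^3/s/cm^2


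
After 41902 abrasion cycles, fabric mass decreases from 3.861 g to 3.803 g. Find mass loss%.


Formula: Mass loss% = ((m_before - m_after) / m_before) * 100
Step 1: Mass loss = 3.861 - 3.803 = 0.058 g
Step 2: Ratio = 0.058 / 3.861 = 0.015022
Step 3: Mass loss% = 0.015022 * 100 = 1.5022% ≈ 1.50%

1.50%


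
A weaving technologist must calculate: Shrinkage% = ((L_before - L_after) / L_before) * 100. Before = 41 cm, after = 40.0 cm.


Formula: Shrinkage% = ((L_before - L_after) / L_before) * 100
Step 1: Shrinkage = 41 - 40.0 = 1.0 cm
Step 2: Shrinkage% = (1.0 / 41) * 100
Step 3: Shrinkage% = 0.02439 * 100 = 2.439% ≈ 2.4%

2.4%


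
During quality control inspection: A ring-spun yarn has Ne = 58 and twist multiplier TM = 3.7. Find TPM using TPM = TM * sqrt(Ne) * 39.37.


Formula: TPM = TM * sqrt(Ne) * 39.37
Step 1: sqrt(Ne) = sqrt(58) = 7.6158
Step 2: TM * sqrt(Ne) = 3.7 * 7.6158 = 28.1785
Step 3: TPM = 28.1785 * 39.37 = 1109 twists/m

1109 twists/m


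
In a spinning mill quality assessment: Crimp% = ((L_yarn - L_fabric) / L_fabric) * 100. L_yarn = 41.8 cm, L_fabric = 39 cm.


Formula: Crimp% = ((L_yarn - L_fabric) / L_fabric) * 100
Step 1: Extension = 41.8 - 39 = 2.8 cm
Step 2: Crimp% = (2.8 / 39) * 100
Step 3: Crimp% = 0.071795 * 100 = 7.1795% ≈ 7.2%

7.2%


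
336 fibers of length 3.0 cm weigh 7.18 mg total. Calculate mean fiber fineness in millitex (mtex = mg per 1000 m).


Formula: fineness (mtex) = mass (mg) / total length (km) = (mass_mg / total_length_m) * 1000
Step 1: Convert fiber length: 3.0 cm = 0.03 m
Step 2: Total fiber length = 336 * 0.03 = 10.08 m
Step 3: Linear density = 7.18 mg / 10.08 m = 0.7123 mg/m
Step 4: fineness = 0.7123 * 1000 = 712.3 mtex

712.3 mtex


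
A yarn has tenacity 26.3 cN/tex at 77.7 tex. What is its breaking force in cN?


Formula: Breaking force = Tenacity * Linear density
F = 26.3 cN/tex * 77.7 tex
F = 2043.51 cN

2043.51 cN


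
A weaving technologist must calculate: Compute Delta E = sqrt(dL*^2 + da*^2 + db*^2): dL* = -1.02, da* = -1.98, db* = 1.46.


Formula: Delta E = sqrt(dL*^2 + da*^2 + db*^2)
Step 1: dL*^2 = (-1.02)^2 = 1.0404
Step 2: da*^2 = (-1.98)^2 = 3.9204
Step 3: db*^2 = 1.46^2 = 2.1316
Step 4: Sum = 1.0404 + 3.9204 + 2.1316 = 7.0924
Step 5: Delta E = sqrt(7.0924) = 2.66

2.66 Delta E


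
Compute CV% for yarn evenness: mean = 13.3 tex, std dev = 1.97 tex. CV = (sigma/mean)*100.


Formula: CV% = (standard deviation / mean) * 100
Step 1: Ratio = 1.97 / 13.3 = 0.14812
Step 2: CV% = 0.14812 * 100 = 14.812% ≈ 14.8%

14.8%


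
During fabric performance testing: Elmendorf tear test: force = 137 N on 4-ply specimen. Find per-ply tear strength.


Formula: Per-ply strength = Total force / Number of plies
Per-ply = 137 N / 4
Per-ply = 34.25 N

34.25 N


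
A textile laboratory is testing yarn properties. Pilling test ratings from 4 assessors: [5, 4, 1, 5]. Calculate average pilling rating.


Formula: Mean = sum / count
Sum = 5 + 4 + 1 + 5 = 15
Mean = 15 / 4 = 3.8

3.8


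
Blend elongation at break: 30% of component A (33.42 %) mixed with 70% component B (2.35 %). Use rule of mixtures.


Formula: Blend property = (fraction_A * property_A) + (fraction_B * property_B)
Step 1: Contribution A = 30/100 * 33.42 % = 10.026 %
Step 2: Contribution B = 70/100 * 2.35 % = 1.645 %
Step 3: Blend elongation at break = 10.026 + 1.645 = 11.671 %

11.671 %


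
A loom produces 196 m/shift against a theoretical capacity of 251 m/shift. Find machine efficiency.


Formula: Efficiency% = (Actual output / Theoretical output) * 100
Efficiency% = (196 / 251) * 100
Efficiency% = 0.780876 * 100 = 78.0876% ≈ 78.1%

78.1%


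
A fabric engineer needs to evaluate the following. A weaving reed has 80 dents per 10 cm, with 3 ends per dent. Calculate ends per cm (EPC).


Formula: EPC = (dents per 10 cm * ends per dent) / 10
Step 1: Total ends per 10 cm = 80 * 3 = 240
Step 2: EPC = 240 / 10 = 24.0 ends/cm

24.0 ends/cm


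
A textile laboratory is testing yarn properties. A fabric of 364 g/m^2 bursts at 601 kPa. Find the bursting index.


Formula: Bursting Index = Bursting Strength / Fabric GSM
BI = 601 kPa / 364 g/m^2
BI = 1.651 kPa/(g/m^2)

1.651 kPa/(g/m^2)


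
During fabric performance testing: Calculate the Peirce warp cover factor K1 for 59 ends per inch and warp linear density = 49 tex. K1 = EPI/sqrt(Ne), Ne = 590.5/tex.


Formula: K1 = EPI / sqrt(Ne), with Ne = 590.5 / tex_warp
Step 1: Ne = 590.5 / 49 = 12.051
Step 2: sqrt(Ne) = sqrt(12.051) = 3.4715
Step 3: K1 = 59 / 3.4715 = 17.0

17.0


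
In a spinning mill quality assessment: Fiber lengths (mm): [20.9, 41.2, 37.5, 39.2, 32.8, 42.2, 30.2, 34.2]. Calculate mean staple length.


Formula: Mean = sum of lengths / count
Sum = 20.9 + 41.2 + 37.5 + 39.2 + 32.8 + 42.2 + 30.2 + 34.2
Sum = 278.2 mm
Mean = 278.2 / 8 = 34.78 mm

34.78 mm


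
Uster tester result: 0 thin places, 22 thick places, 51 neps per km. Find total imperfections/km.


Formula: Total = thin places + thick places + neps
Total = 0 + 22 + 51
Total = 73 imperfections/km

73 imperfections/km


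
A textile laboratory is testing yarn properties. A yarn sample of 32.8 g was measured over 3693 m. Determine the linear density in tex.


Formula: Tex = (mass_g / length_m) * 1000
Substituting: Tex = (32.8 / 3693) * 1000
Intermediate: 32.8 / 3693 = 0.00888167 g/m
Tex = 0.00888167 * 1000 = 8.88 tex

8.88 tex


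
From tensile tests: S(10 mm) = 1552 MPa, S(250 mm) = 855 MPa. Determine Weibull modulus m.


Formula: m = ln(L1/L2) / ln(S2/S1)
Step 1: ln(L1/L2) = ln(10/250) = -3.21888
Step 2: S2/S1 = 855/1552 = 0.5509
Step 3: ln(S2/S1) = ln(0.5509) = -0.59620
Step 4: m = -3.21888 / -0.59620 = 5.40

5.40 (Weibull m)


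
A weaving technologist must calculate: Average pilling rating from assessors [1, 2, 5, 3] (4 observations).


Formula: Mean = sum / count
Sum = 1 + 2 + 5 + 3 = 11
Mean = 11 / 4 = 2.8

2.8


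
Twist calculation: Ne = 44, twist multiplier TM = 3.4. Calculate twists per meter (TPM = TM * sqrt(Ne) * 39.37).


Formula: TPM = TM * sqrt(Ne) * 39.37
Step 1: sqrt(Ne) = sqrt(44) = 6.6332
Step 2: TM * sqrt(Ne) = 3.4 * 6.6332 = 22.5529
Step 3: TPM = 22.5529 * 39.37 = 888 twists/m

888 twists/m


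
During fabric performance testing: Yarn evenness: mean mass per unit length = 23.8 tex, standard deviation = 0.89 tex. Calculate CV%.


Formula: CV% = (standard deviation / mean) * 100
Step 1: Ratio = 0.89 / 23.8 = 0.037395
Step 2: CV% = 0.037395 * 100 = 3.7395% ≈ 3.7%

3.7%


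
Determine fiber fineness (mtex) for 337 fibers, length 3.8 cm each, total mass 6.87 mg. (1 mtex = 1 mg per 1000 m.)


Formula: fineness (mtex) = mass (mg) / total length (km) = (mass_mg / total_length_m) * 1000
Step 1: Convert fiber length: 3.8 cm = 0.038 m
Step 2: Total fiber length = 337 * 0.038 = 12.806 m
Step 3: Linear density = 6.87 mg / 12.806 m = 0.5365 mg/m
Step 4: fineness = 0.5365 * 1000 = 536.5 mtex

536.5 mtex


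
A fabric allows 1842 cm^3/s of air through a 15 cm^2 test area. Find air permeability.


Formula: Air Permeability = Airflow / Test Area
AP = 1842 cm^3/s / 15 cm^2
AP = 122.8 cm^3/s/cm^2

122.8 cm^3/s/cm^2


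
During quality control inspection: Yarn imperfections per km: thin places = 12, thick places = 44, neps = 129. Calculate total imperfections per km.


Formula: Total = thin places + thick places + neps
Total = 12 + 44 + 129
Total = 185 imperfections/km

185 imperfections/km


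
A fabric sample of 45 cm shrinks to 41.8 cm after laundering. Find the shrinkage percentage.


Formula: Shrinkage% = ((L_before - L_after) / L_before) * 100
Step 1: Shrinkage = 45 - 41.8 = 3.2 cm
Step 2: Shrinkage% = (3.2 / 45) * 100
Step 3: Shrinkage% = 0.071111 * 100 = 7.1111% ≈ 7.1%

7.1%


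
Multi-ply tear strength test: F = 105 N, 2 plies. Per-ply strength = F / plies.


Formula: Per-ply strength = Total force / Number of plies
Per-ply = 105 N / 2
Per-ply = 52.5 N

52.5 N


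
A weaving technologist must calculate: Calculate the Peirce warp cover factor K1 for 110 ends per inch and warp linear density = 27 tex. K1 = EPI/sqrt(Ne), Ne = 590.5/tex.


Formula: K1 = EPI / sqrt(Ne), with Ne = 590.5 / tex_warp
Step 1: Ne = 590.5 / 27 = 21.87
Step 2: sqrt(Ne) = sqrt(21.87) = 4.6765
Step 3: K1 = 110 / 4.6765 = 23.5

23.5


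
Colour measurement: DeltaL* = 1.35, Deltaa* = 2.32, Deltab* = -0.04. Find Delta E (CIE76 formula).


Formula: Delta E = sqrt(dL*^2 + da*^2 + db*^2)
Step 1: dL*^2 = 1.35^2 = 1.8225
Step 2: da*^2 = 2.32^2 = 5.3824
Step 3: db*^2 = (-0.04)^2 = 0.0016
Step 4: Sum = 1.8225 + 5.3824 + 0.0016 = 7.2065
Step 5: Delta E = sqrt(7.2065) = 2.68

2.68 Delta E


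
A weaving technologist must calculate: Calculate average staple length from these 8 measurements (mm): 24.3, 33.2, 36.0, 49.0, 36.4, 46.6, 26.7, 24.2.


Formula: Mean = sum of lengths / count
Sum = 24.3 + 33.2 + 36.0 + 49.0 + 36.4 + 46.6 + 26.7 + 24.2
Sum = 276.4 mm
Mean = 276.4 / 8 = 34.55 mm

34.55 mm


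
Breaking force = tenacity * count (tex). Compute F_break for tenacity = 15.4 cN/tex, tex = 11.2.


Formula: Breaking force = Tenacity * Linear density
F = 15.4 cN/tex * 11.2 tex
F = 172.48 cN

172.48 cN


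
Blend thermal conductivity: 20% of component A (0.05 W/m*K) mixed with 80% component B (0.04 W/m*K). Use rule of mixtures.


Formula: Blend property = (fraction_A * property_A) + (fraction_B * property_B)
Step 1: Contribution A = 20/100 * 0.05 W/m*K = 0.01 W/m*K
Step 2: Contribution B = 80/100 * 0.04 W/m*K = 0.032 W/m*K
Step 3: Blend thermal conductivity = 0.01 + 0.032 = 0.042 W/m*K

0.042 W/m*K


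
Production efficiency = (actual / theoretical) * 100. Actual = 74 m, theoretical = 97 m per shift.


Formula: Efficiency% = (Actual output / Theoretical output) * 100
Efficiency% = (74 / 97) * 100
Efficiency% = 0.762887 * 100 = 76.2887% ≈ 76.3%

76.3%


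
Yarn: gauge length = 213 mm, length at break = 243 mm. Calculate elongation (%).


Formula: Elongation (%) = ((L_break - L0) / L0) * 100
Step 1: Extension = 243 - 213 = 30 mm
Step 2: Elongation = (30 / 213) * 100
Step 3: Elongation = 0.140845 * 100 = 14.0845% ≈ 14.1%

14.1%


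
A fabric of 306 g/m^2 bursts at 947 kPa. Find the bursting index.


Formula: Bursting Index = Bursting Strength / Fabric GSM
BI = 947 kPa / 306 g/m^2
BI = 3.095 kPa/(g/m^2)

3.095 kPa/(g/m^2)


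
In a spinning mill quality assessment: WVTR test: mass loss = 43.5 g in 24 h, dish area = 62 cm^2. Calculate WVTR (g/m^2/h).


Formula: WVTR = mass_loss / (area * time)
Step 1: Convert area: 62 cm^2 = 0.0062 m^2
Step 2: WVTR = 43.5 g / (0.0062 m^2 * 24 h)
Step 3: WVTR = 43.5 / 0.1488 = 292.3 g/m^2/h

292.3 g/m^2/h


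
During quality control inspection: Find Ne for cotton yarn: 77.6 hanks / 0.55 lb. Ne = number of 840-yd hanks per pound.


Formula: Ne = hanks / mass_lb
Substituting: Ne = 77.6 / 0.55
Ne = 141.1

141.1 Ne


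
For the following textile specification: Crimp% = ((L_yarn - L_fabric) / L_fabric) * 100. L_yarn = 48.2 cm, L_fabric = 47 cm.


Formula: Crimp% = ((L_yarn - L_fabric) / L_fabric) * 100
Step 1: Extension = 48.2 - 47 = 1.2 cm
Step 2: Crimp% = (1.2 / 47) * 100
Step 3: Crimp% = 0.025532 * 100 = 2.5532% ≈ 2.6%

2.6%


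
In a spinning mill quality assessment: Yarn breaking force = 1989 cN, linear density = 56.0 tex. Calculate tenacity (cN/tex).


Formula: Tenacity = Breaking force / Linear density
Tenacity = 1989 cN / 56.0 tex
Tenacity = 35.52 cN/tex

35.52 cN/tex


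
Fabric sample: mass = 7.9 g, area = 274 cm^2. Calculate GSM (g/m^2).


Formula: GSM = mass_g / area_m2
Step 1: Convert area: 274 cm^2 = 274 / 10000 = 0.0274 m^2
Step 2: GSM = 7.9 g / 0.0274 m^2 = 288.3 g/m^2

288.3 g/m^2


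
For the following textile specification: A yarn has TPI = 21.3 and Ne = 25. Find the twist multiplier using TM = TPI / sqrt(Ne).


Formula: TM = TPI / sqrt(Ne)
Step 1: sqrt(Ne) = sqrt(25) = 5
Step 2: TM = 21.3 / 5 = 4.26

4.26 TM


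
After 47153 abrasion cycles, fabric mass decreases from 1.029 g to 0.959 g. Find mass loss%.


Formula: Mass loss% = ((m_before - m_after) / m_before) * 100
Step 1: Mass loss = 1.029 - 0.959 = 0.07 g
Step 2: Ratio = 0.07 / 1.029 = 0.0680272
Step 3: Mass loss% = 0.0680272 * 100 = 6.80272% ≈ 6.80%

6.80%


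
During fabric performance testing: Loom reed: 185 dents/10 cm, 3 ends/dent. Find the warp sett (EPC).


Formula: EPC = (dents per 10 cm * ends per dent) / 10
Step 1: Total ends per 10 cm = 185 * 3 = 555
Step 2: EPC = 555 / 10 = 55.5 ends/cm

55.5 ends/cm


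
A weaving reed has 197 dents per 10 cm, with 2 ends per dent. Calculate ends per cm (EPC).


Formula: EPC = (dents per 10 cm * ends per dent) / 10
Step 1: Total ends per 10 cm = 197 * 2 = 394
Step 2: EPC = 394 / 10 = 39.4 ends/cm

39.4 ends/cm


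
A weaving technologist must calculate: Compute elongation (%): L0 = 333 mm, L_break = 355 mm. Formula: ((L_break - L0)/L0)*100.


Formula: Elongation (%) = ((L_break - L0) / L0) * 100
Step 1: Extension = 355 - 333 = 22 mm
Step 2: Elongation = (22 / 333) * 100
Step 3: Elongation = 0.066066 * 100 = 6.6066% ≈ 6.6%

6.6%


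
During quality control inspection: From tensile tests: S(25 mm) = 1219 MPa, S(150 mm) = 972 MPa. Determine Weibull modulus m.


Formula: m = ln(L1/L2) / ln(S2/S1)
Step 1: ln(L1/L2) = ln(25/150) = -1.79176
Step 2: S2/S1 = 972/1219 = 0.79737
Step 3: ln(S2/S1) = ln(0.79737) = -0.22644
Step 4: m = -1.79176 / -0.22644 = 7.91

7.91 (Weibull m)


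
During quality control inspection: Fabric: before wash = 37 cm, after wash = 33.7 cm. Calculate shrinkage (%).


Formula: Shrinkage% = ((L_before - L_after) / L_before) * 100
Step 1: Shrinkage = 37 - 33.7 = 3.3 cm
Step 2: Shrinkage% = (3.3 / 37) * 100
Step 3: Shrinkage% = 0.089189 * 100 = 8.9189% ≈ 8.9%

8.9%


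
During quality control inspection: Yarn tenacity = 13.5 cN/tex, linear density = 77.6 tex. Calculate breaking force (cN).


Formula: Breaking force = Tenacity * Linear density
F = 13.5 cN/tex * 77.6 tex
F = 1047.60 cN

1047.60 cN


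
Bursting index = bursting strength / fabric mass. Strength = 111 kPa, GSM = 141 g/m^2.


Formula: Bursting Index = Bursting Strength / Fabric GSM
BI = 111 kPa / 141 g/m^2
BI = 0.787 kPa/(g/m^2)

0.787 kPa/(g/m^2)


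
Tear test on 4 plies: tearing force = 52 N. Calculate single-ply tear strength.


Formula: Per-ply strength = Total force / Number of plies
Per-ply = 52 N / 4
Per-ply = 13 N

13 N


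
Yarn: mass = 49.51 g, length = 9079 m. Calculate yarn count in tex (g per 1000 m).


Formula: Tex = (mass_g / length_m) * 1000
Substituting: Tex = (49.51 / 9079) * 1000
Intermediate: 49.51 / 9079 = 0.00545324 g/m
Tex = 0.00545324 * 1000 = 5.45 tex

5.45 tex


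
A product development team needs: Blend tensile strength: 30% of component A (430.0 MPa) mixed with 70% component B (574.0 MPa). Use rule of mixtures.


Formula: Blend property = (fraction_A * property_A) + (fraction_B * property_B)
Step 1: Contribution A = 30/100 * 430.0 MPa = 129.0 MPa
Step 2: Contribution B = 70/100 * 574.0 MPa = 401.8 MPa
Step 3: Blend tensile strength = 129.0 + 401.8 = 530.8 MPa

530.8 MPa


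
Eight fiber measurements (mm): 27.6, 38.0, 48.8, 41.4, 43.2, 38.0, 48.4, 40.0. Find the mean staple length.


Formula: Mean = sum of lengths / count
Sum = 27.6 + 38.0 + 48.8 + 41.4 + 43.2 + 38.0 + 48.4 + 40.0
Sum = 325.4 mm
Mean = 325.4 / 8 = 40.68 mm

40.68 mm


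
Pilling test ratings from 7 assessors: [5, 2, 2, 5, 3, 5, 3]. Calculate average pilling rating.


Formula: Mean = sum / count
Sum = 5 + 2 + 2 + 5 + 3 + 5 + 3 = 25
Mean = 25 / 7 = 3.6

3.6


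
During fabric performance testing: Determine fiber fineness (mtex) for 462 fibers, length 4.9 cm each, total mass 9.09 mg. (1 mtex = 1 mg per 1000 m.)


Formula: fineness (mtex) = mass (mg) / total length (km) = (mass_mg / total_length_m) * 1000
Step 1: Convert fiber length: 4.9 cm = 0.049 m
Step 2: Total fiber length = 462 * 0.049 = 22.638 m
Step 3: Linear density = 9.09 mg / 22.638 m = 0.4015 mg/m
Step 4: fineness = 0.4015 * 1000 = 401.5 mtex

401.5 mtex


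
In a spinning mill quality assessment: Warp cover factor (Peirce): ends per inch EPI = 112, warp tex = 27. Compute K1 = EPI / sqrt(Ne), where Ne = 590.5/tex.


Formula: K1 = EPI / sqrt(Ne), with Ne = 590.5 / tex_warp
Step 1: Ne = 590.5 / 27 = 21.87
Step 2: sqrt(Ne) = sqrt(21.87) = 4.6765
Step 3: K1 = 112 / 4.6765 = 23.9

23.9


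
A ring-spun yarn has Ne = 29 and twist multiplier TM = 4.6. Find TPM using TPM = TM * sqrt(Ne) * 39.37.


Formula: TPM = TM * sqrt(Ne) * 39.37
Step 1: sqrt(Ne) = sqrt(29) = 5.3852
Step 2: TM * sqrt(Ne) = 4.6 * 5.3852 = 24.7719
Step 3: TPM = 24.7719 * 39.37 = 975 twists/m

975 twists/m


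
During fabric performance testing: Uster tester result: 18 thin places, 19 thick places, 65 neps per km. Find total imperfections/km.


Formula: Total = thin places + thick places + neps
Total = 18 + 19 + 65
Total = 102 imperfections/km

102 imperfections/km


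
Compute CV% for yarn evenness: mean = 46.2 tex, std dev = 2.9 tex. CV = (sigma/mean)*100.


Formula: CV% = (standard deviation / mean) * 100
Step 1: Ratio = 2.9 / 46.2 = 0.062771
Step 2: CV% = 0.062771 * 100 = 6.2771% ≈ 6.3%

6.3%


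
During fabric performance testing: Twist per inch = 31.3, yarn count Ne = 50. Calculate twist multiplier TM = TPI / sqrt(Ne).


Formula: TM = TPI / sqrt(Ne)
Step 1: sqrt(Ne) = sqrt(50) = 7.0711
Step 2: TM = 31.3 / 7.0711 = 4.43

4.43 TM


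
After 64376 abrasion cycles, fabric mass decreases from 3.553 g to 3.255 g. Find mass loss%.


Formula: Mass loss% = ((m_before - m_after) / m_before) * 100
Step 1: Mass loss = 3.553 - 3.255 = 0.298 g
Step 2: Ratio = 0.298 / 3.553 = 0.0838728
Step 3: Mass loss% = 0.0838728 * 100 = 8.38728% ≈ 8.39%

8.39%


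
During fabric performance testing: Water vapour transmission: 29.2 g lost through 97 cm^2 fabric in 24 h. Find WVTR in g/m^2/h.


Formula: WVTR = mass_loss / (area * time)
Step 1: Convert area: 97 cm^2 = 0.0097 m^2
Step 2: WVTR = 29.2 g / (0.0097 m^2 * 24 h)
Step 3: WVTR = 29.2 / 0.2328 = 125.4 g/m^2/h

125.4 g/m^2/h


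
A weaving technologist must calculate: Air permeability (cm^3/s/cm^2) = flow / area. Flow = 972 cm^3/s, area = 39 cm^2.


Formula: Air Permeability = Airflow / Test Area
AP = 972 cm^3/s / 39 cm^2
AP = 24.9 cm^3/s/cm^2

24.9 cm^3/s/cm^2


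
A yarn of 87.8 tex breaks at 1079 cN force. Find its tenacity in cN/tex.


Formula: Tenacity = Breaking force / Linear density
Tenacity = 1079 cN / 87.8 tex
Tenacity = 12.29 cN/tex

12.29 cN/tex


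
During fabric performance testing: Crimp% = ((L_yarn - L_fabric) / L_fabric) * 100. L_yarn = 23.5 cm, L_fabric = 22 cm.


Formula: Crimp% = ((L_yarn - L_fabric) / L_fabric) * 100
Step 1: Extension = 23.5 - 22 = 1.5 cm
Step 2: Crimp% = (1.5 / 22) * 100
Step 3: Crimp% = 0.068182 * 100 = 6.8182% ≈ 6.8%

6.8%


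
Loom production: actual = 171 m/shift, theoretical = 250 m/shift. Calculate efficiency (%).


Formula: Efficiency% = (Actual output / Theoretical output) * 100
Efficiency% = (171 / 250) * 100
Efficiency% = 0.684 * 100 = 68.4%

68.4%


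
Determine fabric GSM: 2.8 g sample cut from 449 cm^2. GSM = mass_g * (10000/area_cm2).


Formula: GSM = mass_g / area_m2
Step 1: Convert area: 449 cm^2 = 449 / 10000 = 0.0449 m^2
Step 2: GSM = 2.8 g / 0.0449 m^2 = 62.4 g/m^2

62.4 g/m^2


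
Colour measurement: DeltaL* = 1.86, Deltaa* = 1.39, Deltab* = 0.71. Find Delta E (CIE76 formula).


Formula: Delta E = sqrt(dL*^2 + da*^2 + db*^2)
Step 1: dL*^2 = 1.86^2 = 3.4596
Step 2: da*^2 = 1.39^2 = 1.9321
Step 3: db*^2 = 0.71^2 = 0.5041
Step 4: Sum = 3.4596 + 1.9321 + 0.5041 = 5.8958
Step 5: Delta E = sqrt(5.8958) = 2.43

2.43 Delta E


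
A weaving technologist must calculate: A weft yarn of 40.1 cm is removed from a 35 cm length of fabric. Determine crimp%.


Formula: Crimp% = ((L_yarn - L_fabric) / L_fabric) * 100
Step 1: Extension = 40.1 - 35 = 5.1 cm
Step 2: Crimp% = (5.1 / 35) * 100
Step 3: Crimp% = 0.145714 * 100 = 14.5714% ≈ 14.6%

14.6%


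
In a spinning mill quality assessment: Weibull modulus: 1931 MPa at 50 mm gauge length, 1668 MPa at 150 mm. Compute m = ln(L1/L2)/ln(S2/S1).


Formula: m = ln(L1/L2) / ln(S2/S1)
Step 1: ln(L1/L2) = ln(50/150) = -1.09861
Step 2: S2/S1 = 1668/1931 = 0.8638
Step 3: ln(S2/S1) = ln(0.8638) = -0.14641
Step 4: m = -1.09861 / -0.14641 = 7.50

7.50 (Weibull m)


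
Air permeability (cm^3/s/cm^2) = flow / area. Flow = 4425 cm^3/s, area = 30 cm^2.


Formula: Air Permeability = Airflow / Test Area
AP = 4425 cm^3/s / 30 cm^2
AP = 147.5 cm^3/s/cm^2

147.5 cm^3/s/cm^2


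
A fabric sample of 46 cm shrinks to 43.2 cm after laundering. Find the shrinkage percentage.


Formula: Shrinkage% = ((L_before - L_after) / L_before) * 100
Step 1: Shrinkage = 46 - 43.2 = 2.8 cm
Step 2: Shrinkage% = (2.8 / 46) * 100
Step 3: Shrinkage% = 0.06087 * 100 = 6.087% ≈ 6.1%

6.1%


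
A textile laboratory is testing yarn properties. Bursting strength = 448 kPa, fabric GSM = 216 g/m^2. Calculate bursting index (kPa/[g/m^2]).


Formula: Bursting Index = Bursting Strength / Fabric GSM
BI = 448 kPa / 216 g/m^2
BI = 2.074 kPa/(g/m^2)

2.074 kPa/(g/m^2)


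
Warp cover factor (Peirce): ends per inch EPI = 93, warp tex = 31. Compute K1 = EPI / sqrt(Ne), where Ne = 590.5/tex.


Formula: K1 = EPI / sqrt(Ne), with Ne = 590.5 / tex_warp
Step 1: Ne = 590.5 / 31 = 19.048
Step 2: sqrt(Ne) = sqrt(19.048) = 4.3644
Step 3: K1 = 93 / 4.3644 = 21.3

21.3


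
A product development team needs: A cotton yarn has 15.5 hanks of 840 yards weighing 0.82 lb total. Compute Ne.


Formula: Ne = hanks / mass_lb
Substituting: Ne = 15.5 / 0.82
Ne = 18.9

18.9 Ne


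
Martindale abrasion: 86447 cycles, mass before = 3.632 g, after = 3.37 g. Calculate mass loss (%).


Formula: Mass loss% = ((m_before - m_after) / m_before) * 100
Step 1: Mass loss = 3.632 - 3.37 = 0.262 g
Step 2: Ratio = 0.262 / 3.632 = 0.0721366
Step 3: Mass loss% = 0.0721366 * 100 = 7.21366% ≈ 7.21%

7.21%


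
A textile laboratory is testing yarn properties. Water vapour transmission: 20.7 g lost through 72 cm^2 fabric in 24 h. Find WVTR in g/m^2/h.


Formula: WVTR = mass_loss / (area * time)
Step 1: Convert area: 72 cm^2 = 0.0072 m^2
Step 2: WVTR = 20.7 g / (0.0072 m^2 * 24 h)
Step 3: WVTR = 20.7 / 0.1728 = 119.8 g/m^2/h

119.8 g/m^2/h


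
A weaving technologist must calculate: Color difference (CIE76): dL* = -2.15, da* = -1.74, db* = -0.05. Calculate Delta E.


Formula: Delta E = sqrt(dL*^2 + da*^2 + db*^2)
Step 1: dL*^2 = (-2.15)^2 = 4.6225
Step 2: da*^2 = (-1.74)^2 = 3.0276
Step 3: db*^2 = (-0.05)^2 = 0.0025
Step 4: Sum = 4.6225 + 3.0276 + 0.0025 = 7.6526
Step 5: Delta E = sqrt(7.6526) = 2.77

2.77 Delta E


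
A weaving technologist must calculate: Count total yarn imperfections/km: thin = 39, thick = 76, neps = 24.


Formula: Total = thin places + thick places + neps
Total = 39 + 76 + 24
Total = 139 imperfections/km

139 imperfections/km


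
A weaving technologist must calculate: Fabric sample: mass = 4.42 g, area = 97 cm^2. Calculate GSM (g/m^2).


Formula: GSM = mass_g / area_m2
Step 1: Convert area: 97 cm^2 = 97 / 10000 = 0.0097 m^2
Step 2: GSM = 4.42 g / 0.0097 m^2 = 455.7 g/m^2

455.7 g/m^2


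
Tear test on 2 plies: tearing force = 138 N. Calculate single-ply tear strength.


Formula: Per-ply strength = Total force / Number of plies
Per-ply = 138 N / 2
Per-ply = 69 N

69 N


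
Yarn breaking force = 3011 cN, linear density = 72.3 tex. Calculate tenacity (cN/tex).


Formula: Tenacity = Breaking force / Linear density
Tenacity = 3011 cN / 72.3 tex
Tenacity = 41.65 cN/tex

41.65 cN/tex


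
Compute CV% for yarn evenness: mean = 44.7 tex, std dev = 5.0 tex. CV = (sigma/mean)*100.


Formula: CV% = (standard deviation / mean) * 100
Step 1: Ratio = 5.0 / 44.7 = 0.111857
Step 2: CV% = 0.111857 * 100 = 11.1857% ≈ 11.2%

11.2%


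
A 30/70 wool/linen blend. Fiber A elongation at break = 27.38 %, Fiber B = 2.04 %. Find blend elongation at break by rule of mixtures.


Formula: Blend property = (fraction_A * property_A) + (fraction_B * property_B)
Step 1: Contribution A = 30/100 * 27.38 % = 8.214 %
Step 2: Contribution B = 70/100 * 2.04 % = 1.428 %
Step 3: Blend elongation at break = 8.214 + 1.428 = 9.642 %

9.642 %


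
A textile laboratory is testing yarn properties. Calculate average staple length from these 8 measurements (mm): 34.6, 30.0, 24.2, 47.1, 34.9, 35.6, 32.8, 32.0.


Formula: Mean = sum of lengths / count
Sum = 34.6 + 30.0 + 24.2 + 47.1 + 34.9 + 35.6 + 32.8 + 32.0
Sum = 271.2 mm
Mean = 271.2 / 8 = 33.90 mm

33.90 mm


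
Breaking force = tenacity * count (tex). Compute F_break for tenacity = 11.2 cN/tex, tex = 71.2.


Formula: Breaking force = Tenacity * Linear density
F = 11.2 cN/tex * 71.2 tex
F = 797.44 cN

797.44 cN


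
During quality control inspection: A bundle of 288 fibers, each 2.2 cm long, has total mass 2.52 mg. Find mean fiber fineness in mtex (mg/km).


Formula: fineness (mtex) = mass (mg) / total length (km) = (mass_mg / total_length_m) * 1000
Step 1: Convert fiber length: 2.2 cm = 0.022 m
Step 2: Total fiber length = 288 * 0.022 = 6.336 m
Step 3: Linear density = 2.52 mg / 6.336 m = 0.3977 mg/m
Step 4: fineness = 0.3977 * 1000 = 397.7 mtex

397.7 mtex


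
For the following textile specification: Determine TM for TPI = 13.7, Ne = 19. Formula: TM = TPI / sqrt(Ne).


Formula: TM = TPI / sqrt(Ne)
Step 1: sqrt(Ne) = sqrt(19) = 4.3589
Step 2: TM = 13.7 / 4.3589 = 3.14

3.14 TM


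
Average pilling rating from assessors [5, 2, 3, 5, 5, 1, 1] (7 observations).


Formula: Mean = sum / count
Sum = 5 + 2 + 3 + 5 + 5 + 1 + 1 = 22
Mean = 22 / 7 = 3.1

3.1


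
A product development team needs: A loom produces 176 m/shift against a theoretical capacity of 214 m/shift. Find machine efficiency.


Formula: Efficiency% = (Actual output / Theoretical output) * 100
Efficiency% = (176 / 214) * 100
Efficiency% = 0.82243 * 100 = 82.243% ≈ 82.2%

82.2%


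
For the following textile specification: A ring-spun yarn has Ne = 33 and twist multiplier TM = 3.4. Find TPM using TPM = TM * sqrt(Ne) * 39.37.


Formula: TPM = TM * sqrt(Ne) * 39.37
Step 1: sqrt(Ne) = sqrt(33) = 5.7446
Step 2: TM * sqrt(Ne) = 3.4 * 5.7446 = 19.5316
Step 3: TPM = 19.5316 * 39.37 = 769 twists/m

769 twists/m


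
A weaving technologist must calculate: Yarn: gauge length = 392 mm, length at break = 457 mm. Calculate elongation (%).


Formula: Elongation (%) = ((L_break - L0) / L0) * 100
Step 1: Extension = 457 - 392 = 65 mm
Step 2: Elongation = (65 / 392) * 100
Step 3: Elongation = 0.165816 * 100 = 16.5816% ≈ 16.6%

16.6%


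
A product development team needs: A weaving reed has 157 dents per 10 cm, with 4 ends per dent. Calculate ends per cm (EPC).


Formula: EPC = (dents per 10 cm * ends per dent) / 10
Step 1: Total ends per 10 cm = 157 * 4 = 628
Step 2: EPC = 628 / 10 = 62.8 ends/cm

62.8 ends/cm


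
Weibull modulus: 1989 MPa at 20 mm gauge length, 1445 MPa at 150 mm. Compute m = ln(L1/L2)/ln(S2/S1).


Formula: m = ln(L1/L2) / ln(S2/S1)
Step 1: ln(L1/L2) = ln(20/150) = -2.01490
Step 2: S2/S1 = 1445/1989 = 0.7265
Step 3: ln(S2/S1) = ln(0.7265) = -0.31952
Step 4: m = -2.01490 / -0.31952 = 6.31

6.31 (Weibull m)


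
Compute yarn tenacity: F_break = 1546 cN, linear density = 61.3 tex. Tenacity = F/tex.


Formula: Tenacity = Breaking force / Linear density
Tenacity = 1546 cN / 61.3 tex
Tenacity = 25.22 cN/tex

25.22 cN/tex


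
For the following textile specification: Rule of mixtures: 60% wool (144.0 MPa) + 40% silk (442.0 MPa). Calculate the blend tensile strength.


Formula: Blend property = (fraction_A * property_A) + (fraction_B * property_B)
Step 1: Contribution A = 60/100 * 144.0 MPa = 86.4 MPa
Step 2: Contribution B = 40/100 * 442.0 MPa = 176.8 MPa
Step 3: Blend tensile strength = 86.4 + 176.8 = 263.2 MPa

263.2 MPa


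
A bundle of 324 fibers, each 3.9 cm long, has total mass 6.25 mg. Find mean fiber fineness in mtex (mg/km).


Formula: fineness (mtex) = mass (mg) / total length (km) = (mass_mg / total_length_m) * 1000
Step 1: Convert fiber length: 3.9 cm = 0.039 m
Step 2: Total fiber length = 324 * 0.039 = 12.636 m
Step 3: Linear density = 6.25 mg / 12.636 m = 0.4946 mg/m
Step 4: fineness = 0.4946 * 1000 = 494.6 mtex

494.6 mtex


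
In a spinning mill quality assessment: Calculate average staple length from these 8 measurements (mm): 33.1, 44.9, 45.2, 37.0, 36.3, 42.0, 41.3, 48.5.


Formula: Mean = sum of lengths / count
Sum = 33.1 + 44.9 + 45.2 + 37.0 + 36.3 + 42.0 + 41.3 + 48.5
Sum = 328.3 mm
Mean = 328.3 / 8 = 41.04 mm

41.04 mm


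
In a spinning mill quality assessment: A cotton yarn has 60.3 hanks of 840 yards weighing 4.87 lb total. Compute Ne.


Formula: Ne = hanks / mass_lb
Substituting: Ne = 60.3 / 4.87
Ne = 12.4

12.4 Ne


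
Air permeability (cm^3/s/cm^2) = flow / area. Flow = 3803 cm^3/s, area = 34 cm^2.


Formula: Air Permeability = Airflow / Test Area
AP = 3803 cm^3/s / 34 cm^2
AP = 111.9 cm^3/s/cm^2

111.9 cm^3/s/cm^2


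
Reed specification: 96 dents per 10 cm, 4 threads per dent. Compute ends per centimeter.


Formula: EPC = (dents per 10 cm * ends per dent) / 10
Step 1: Total ends per 10 cm = 96 * 4 = 384
Step 2: EPC = 384 / 10 = 38.4 ends/cm

38.4 ends/cm


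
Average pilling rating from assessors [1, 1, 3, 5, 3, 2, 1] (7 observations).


Formula: Mean = sum / count
Sum = 1 + 1 + 3 + 5 + 3 + 2 + 1 = 16
Mean = 16 / 7 = 2.3

2.3


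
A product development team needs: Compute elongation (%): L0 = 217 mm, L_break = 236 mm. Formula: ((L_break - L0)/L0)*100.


Formula: Elongation (%) = ((L_break - L0) / L0) * 100
Step 1: Extension = 236 - 217 = 19 mm
Step 2: Elongation = (19 / 217) * 100
Step 3: Elongation = 0.087558 * 100 = 8.7558% ≈ 8.8%

8.8%
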